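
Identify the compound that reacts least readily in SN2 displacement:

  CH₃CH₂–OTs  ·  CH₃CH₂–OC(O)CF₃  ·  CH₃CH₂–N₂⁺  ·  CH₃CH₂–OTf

CH₃CH₂–OC(O)CF₃

With the same alkyl group throughout, only the leaving group differentiates the rates.
The more stable X⁻ (or X) is on its own — i.e. the weaker a base it is — the better a leaving group it makes.
CH₃CH₂–N₂⁺ loses N₂: no meaningful conjugate acid; N₂ departs as an exceptionally stable neutral molecule
CH₃CH₂–OTf loses OTf⁻: pKₐ(CF₃SO₃H (triflic acid)) ≈ -14
CH₃CH₂–OTs loses OTs⁻: pKₐ(p-CH₃C₆H₄SO₃H (TsOH)) ≈ -2.8
CH₃CH₂–OC(O)CF₃ loses CF₃COO⁻: pKₐ(CF₃COOH) ≈ 0.2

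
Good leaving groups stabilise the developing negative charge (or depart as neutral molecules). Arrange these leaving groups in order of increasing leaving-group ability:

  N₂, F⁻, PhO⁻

PhO⁻ < F⁻ < N₂

Leaving-group ability tracks the stability of the departed species; conjugate-acid pKₐ is the usual yardstick (lower pKₐ → better LG).
N₂: no meaningful conjugate acid; N₂ departs as an exceptionally stable neutral molecule
F⁻: pKₐ(HF) ≈ 3.2 — small and strongly basic; the poor halide leaving group
PhO⁻: pKₐ(C₆H₅OH (phenol)) ≈ 10 — resonance into the ring helps, but still a poor LG
Reversing gives the worst-to-best order requested.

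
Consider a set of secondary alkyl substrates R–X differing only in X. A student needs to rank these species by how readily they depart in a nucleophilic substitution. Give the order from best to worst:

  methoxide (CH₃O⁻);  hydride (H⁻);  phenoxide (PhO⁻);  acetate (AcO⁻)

A good leaving group is a weak base: the lower the pKₐ of its conjugate acid, the more readily it departs.
acetate (AcO⁻): pKₐ(CH₃COOH) ≈ 4.8 — resonance-stabilised but still a weak base
phenoxide (PhO⁻): pKₐ(C₆H₅OH (phenol)) ≈ 10 — resonance into the ring helps, but still a poor LG
methoxide (CH₃O⁻): pKₐ(CH₃OH) ≈ 15.5
hydride (H⁻): pKₐ(H₂) ≈ 36 — extremely strong base; leaves only in special hydride-transfer contexts

acetate (AcO⁻) > phenoxide (PhO⁻) > methoxide (CH₃O⁻) > hydride (H⁻)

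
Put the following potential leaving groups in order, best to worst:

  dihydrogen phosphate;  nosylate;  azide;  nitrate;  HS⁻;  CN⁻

The more stable X⁻ (or X) is on its own — i.e. the weaker a base it is — the better a leaving group it makes.
nosylate: pKₐ(p-O₂NC₆H₄SO₃H) ≈ -3.5
nitrate: pKₐ(HNO₃) ≈ -1.3
dihydrogen phosphate: pKₐ(H₃PO₄) ≈ 2.1
azide: pKₐ(HN₃) ≈ 4.7
HS⁻: pKₐ(H₂S) ≈ 7
CN⁻: pKₐ(HCN) ≈ 9.2

nosylate > nitrate > dihydrogen phosphate > azide > HS⁻ > CN⁻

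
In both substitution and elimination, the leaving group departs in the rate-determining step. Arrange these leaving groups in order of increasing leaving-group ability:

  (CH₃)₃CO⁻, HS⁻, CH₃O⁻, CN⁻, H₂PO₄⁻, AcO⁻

Leaving-group ability tracks the stability of the departed species; conjugate-acid pKₐ is the usual yardstick (lower pKₐ → better LG).
H₂PO₄⁻: pKₐ(H₃PO₄) ≈ 2.1 — moderate base; biological leaving group after further activation
AcO⁻: pKₐ(CH₃COOH) ≈ 4.8
HS⁻: pKₐ(H₂S) ≈ 7
CN⁻: pKₐ(HCN) ≈ 9.2
CH₃O⁻: pKₐ(CH₃OH) ≈ 15.5 — strong base; alkoxides do not leave unassisted
(CH₃)₃CO⁻: pKₐ(t-BuOH) ≈ 18
The question asks for worst first, so the sequence is read in increasing leaving-group ability.

(CH₃)₃CO⁻ < CH₃O⁻ < CN⁻ < HS⁻ < AcO⁻ < H₂PO₄⁻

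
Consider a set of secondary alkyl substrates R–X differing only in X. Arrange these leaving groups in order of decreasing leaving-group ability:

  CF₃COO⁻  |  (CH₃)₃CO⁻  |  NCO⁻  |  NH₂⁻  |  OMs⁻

OMs⁻: pKₐ(CH₃SO₃H (MsOH)) ≈ -1.9 — resonance-delocalised alkanesulfonate
CF₃COO⁻: pKₐ(CF₃COOH) ≈ 0.2 — strongly electron-withdrawing CF₃ stabilises the carboxylate
NCO⁻: pKₐ(HOCN) ≈ 3.5
(CH₃)₃CO⁻: pKₐ(t-BuOH) ≈ 18 — bulky, strongly basic alkoxide
NH₂⁻: pKₐ(NH₃) ≈ 38 — extremely strong base; never a leaving group

OMs⁻ > CF₃COO⁻ > NCO⁻ > (CH₃)₃CO⁻ > NH₂⁻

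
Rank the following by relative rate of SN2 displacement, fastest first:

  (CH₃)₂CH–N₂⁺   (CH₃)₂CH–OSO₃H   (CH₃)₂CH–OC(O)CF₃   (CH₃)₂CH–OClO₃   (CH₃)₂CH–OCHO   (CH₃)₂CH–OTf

(CH₃)₂CH–N₂⁺ > (CH₃)₂CH–OTf > (CH₃)₂CH–OClO₃ > (CH₃)₂CH–OSO₃H > (CH₃)₂CH–OC(O)CF₃ > (CH₃)₂CH–OCHO

Identical carbon frameworks mean the comparison reduces to leaving-group quality.
A good leaving group is a weak base: the lower the pKₐ of its conjugate acid, the more readily it departs.
(CH₃)₂CH–N₂⁺ loses N₂: no meaningful conjugate acid; N₂ departs as an exceptionally stable neutral molecule
(CH₃)₂CH–OTf loses OTf⁻: pKₐ(CF₃SO₃H (triflic acid)) ≈ -14
(CH₃)₂CH–OClO₃ loses ClO₄⁻: pKₐ(HClO₄) ≈ -10
(CH₃)₂CH–OSO₃H loses HSO₄⁻: pKₐ(H₂SO₄) ≈ -3
(CH₃)₂CH–OC(O)CF₃ loses CF₃COO⁻: pKₐ(CF₃COOH) ≈ 0.2
(CH₃)₂CH–OCHO loses HCOO⁻: pKₐ(HCOOH) ≈ 3.8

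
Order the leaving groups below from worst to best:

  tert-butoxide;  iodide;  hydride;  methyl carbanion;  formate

methyl carbanion < hydride < tert-butoxide < formate < iodide

iodide: pKₐ(HI) ≈ -10
formate: pKₐ(HCOOH) ≈ 3.8 — resonance-stabilised carboxylate
tert-butoxide: pKₐ(t-BuOH) ≈ 18 — bulky, strongly basic alkoxide
hydride: pKₐ(H₂) ≈ 36 — extremely strong base; leaves only in special hydride-transfer contexts
methyl carbanion: pKₐ(CH₄) ≈ 48
Listed from poorest to best leaving group as asked.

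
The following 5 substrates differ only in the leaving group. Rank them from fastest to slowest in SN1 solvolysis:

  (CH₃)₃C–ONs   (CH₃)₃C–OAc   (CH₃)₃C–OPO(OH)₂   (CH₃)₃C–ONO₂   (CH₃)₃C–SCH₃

(CH₃)₃C–ONs > (CH₃)₃C–ONO₂ > (CH₃)₃C–OPO(OH)₂ > (CH₃)₃C–OAc > (CH₃)₃C–SCH₃

With the same alkyl group throughout, only the leaving group differentiates the rates.
Rank by basicity of the departing species: weakest base leaves most easily.
(CH₃)₃C–ONs loses ONs⁻: pKₐ(p-O₂NC₆H₄SO₃H) ≈ -3.5
(CH₃)₃C–ONO₂ loses NO₃⁻: pKₐ(HNO₃) ≈ -1.3
(CH₃)₃C–OPO(OH)₂ loses H₂PO₄⁻: pKₐ(H₃PO₄) ≈ 2.1
(CH₃)₃C–OAc loses AcO⁻: pKₐ(CH₃COOH) ≈ 4.8
(CH₃)₃C–SCH₃ loses RS⁻: pKₐ(RSH (a thiol)) ≈ 10.5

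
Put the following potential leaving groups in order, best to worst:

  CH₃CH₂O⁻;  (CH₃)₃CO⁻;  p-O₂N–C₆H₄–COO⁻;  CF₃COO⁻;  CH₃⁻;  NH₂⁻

CF₃COO⁻: pKₐ(CF₃COOH) ≈ 0.2
p-O₂N–C₆H₄–COO⁻: pKₐ(p-nitrobenzoic acid) ≈ 3.4
CH₃CH₂O⁻: pKₐ(CH₃CH₂OH) ≈ 16
(CH₃)₃CO⁻: pKₐ(t-BuOH) ≈ 18
NH₂⁻: pKₐ(NH₃) ≈ 38
CH₃⁻: pKₐ(CH₄) ≈ 48

CF₃COO⁻ > p-O₂N–C₆H₄–COO⁻ > CH₃CH₂O⁻ > (CH₃)₃CO⁻ > NH₂⁻ > CH₃⁻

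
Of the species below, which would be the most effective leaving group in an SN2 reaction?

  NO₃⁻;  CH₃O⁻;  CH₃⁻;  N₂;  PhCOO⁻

N₂: no meaningful conjugate acid; N₂ departs as an exceptionally stable neutral molecule
NO₃⁻: pKₐ(HNO₃) ≈ -1.3
PhCOO⁻: pKₐ(C₆H₅COOH) ≈ 4.2
CH₃O⁻: pKₐ(CH₃OH) ≈ 15.5
CH₃⁻: pKₐ(CH₄) ≈ 48

N₂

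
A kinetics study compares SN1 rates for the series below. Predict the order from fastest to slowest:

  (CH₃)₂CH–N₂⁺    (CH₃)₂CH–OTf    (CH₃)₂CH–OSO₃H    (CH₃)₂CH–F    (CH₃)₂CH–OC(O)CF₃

With the same alkyl group throughout, only the leaving group differentiates the rates.
Leaving-group ability tracks the stability of the departed species; conjugate-acid pKₐ is the usual yardstick (lower pKₐ → better LG).
(CH₃)₂CH–N₂⁺ loses N₂: no meaningful conjugate acid; N₂ departs as an exceptionally stable neutral molecule
(CH₃)₂CH–OTf loses OTf⁻: pKₐ(CF₃SO₃H (triflic acid)) ≈ -14
(CH₃)₂CH–OSO₃H loses HSO₄⁻: pKₐ(H₂SO₄) ≈ -3
(CH₃)₂CH–OC(O)CF₃ loses CF₃COO⁻: pKₐ(CF₃COOH) ≈ 0.2
(CH₃)₂CH–F loses F⁻: pKₐ(HF) ≈ 3.2

(CH₃)₂CH–N₂⁺ > (CH₃)₂CH–OTf > (CH₃)₂CH–OSO₃H > (CH₃)₂CH–OC(O)CF₃ > (CH₃)₂CH–F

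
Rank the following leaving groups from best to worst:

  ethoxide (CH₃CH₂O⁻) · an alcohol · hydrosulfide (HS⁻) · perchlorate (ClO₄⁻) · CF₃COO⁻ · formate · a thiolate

perchlorate (ClO₄⁻) > an alcohol > CF₃COO⁻ > formate > hydrosulfide (HS⁻) > a thiolate > ethoxide (CH₃CH₂O⁻)

The more stable X⁻ (or X) is on its own — i.e. the weaker a base it is — the better a leaving group it makes.
perchlorate (ClO₄⁻): pKₐ(HClO₄) ≈ -10 — extremely weak base; rarely used for safety reasons
an alcohol: pKₐ(R'OH₂⁺) ≈ -2.4
CF₃COO⁻: pKₐ(CF₃COOH) ≈ 0.2 — strongly electron-withdrawing CF₃ stabilises the carboxylate
formate: pKₐ(HCOOH) ≈ 3.8 — resonance-stabilised carboxylate
hydrosulfide (HS⁻): pKₐ(H₂S) ≈ 7 — larger and more polarisable than the oxygen analogue
a thiolate: pKₐ(RSH (a thiol)) ≈ 10.5 — moderately basic; rarely leaves without activation
ethoxide (CH₃CH₂O⁻): pKₐ(CH₃CH₂OH) ≈ 16 — strong base; alkoxides do not leave unassisted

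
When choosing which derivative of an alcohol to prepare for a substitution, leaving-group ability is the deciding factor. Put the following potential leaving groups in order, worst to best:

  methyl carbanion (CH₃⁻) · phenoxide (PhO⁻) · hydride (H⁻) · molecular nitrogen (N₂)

The more stable X⁻ (or X) is on its own — i.e. the weaker a base it is — the better a leaving group it makes.
molecular nitrogen (N₂): no meaningful conjugate acid; N₂ departs as an exceptionally stable neutral molecule
phenoxide (PhO⁻): pKₐ(C₆H₅OH (phenol)) ≈ 10
hydride (H⁻): pKₐ(H₂) ≈ 36
methyl carbanion (CH₃⁻): pKₐ(CH₄) ≈ 48
Listed from poorest to best leaving group as asked.

methyl carbanion (CH₃⁻) < hydride (H⁻) < phenoxide (PhO⁻) < molecular nitrogen (N₂)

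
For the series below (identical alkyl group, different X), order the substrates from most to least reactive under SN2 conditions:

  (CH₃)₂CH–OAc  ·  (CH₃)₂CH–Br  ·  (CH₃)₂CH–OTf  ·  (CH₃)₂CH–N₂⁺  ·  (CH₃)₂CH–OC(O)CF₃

(CH₃)₂CH–N₂⁺ > (CH₃)₂CH–OTf > (CH₃)₂CH–Br > (CH₃)₂CH–OC(O)CF₃ > (CH₃)₂CH–OAc

With the same alkyl group throughout, only the leaving group differentiates the rates.
Leaving-group ability tracks the stability of the departed species; conjugate-acid pKₐ is the usual yardstick (lower pKₐ → better LG).
(CH₃)₂CH–N₂⁺ loses N₂: no meaningful conjugate acid; N₂ departs as an exceptionally stable neutral molecule
(CH₃)₂CH–OTf loses OTf⁻: pKₐ(CF₃SO₃H (triflic acid)) ≈ -14
(CH₃)₂CH–Br loses Br⁻: pKₐ(HBr) ≈ -9
(CH₃)₂CH–OC(O)CF₃ loses CF₃COO⁻: pKₐ(CF₃COOH) ≈ 0.2
(CH₃)₂CH–OAc loses AcO⁻: pKₐ(CH₃COOH) ≈ 4.8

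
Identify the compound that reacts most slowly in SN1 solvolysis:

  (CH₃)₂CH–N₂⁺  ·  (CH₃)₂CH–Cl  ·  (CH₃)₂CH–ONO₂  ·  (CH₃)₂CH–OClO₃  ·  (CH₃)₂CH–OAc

The skeletons are identical, so relative rate is governed entirely by leaving-group ability.
Leaving-group ability tracks the stability of the departed species; conjugate-acid pKₐ is the usual yardstick (lower pKₐ → better LG).
(CH₃)₂CH–N₂⁺ loses N₂: no meaningful conjugate acid; N₂ departs as an exceptionally stable neutral molecule
(CH₃)₂CH–OClO₃ loses ClO₄⁻: pKₐ(HClO₄) ≈ -10
(CH₃)₂CH–Cl loses Cl⁻: pKₐ(HCl) ≈ -7
(CH₃)₂CH–ONO₂ loses NO₃⁻: pKₐ(HNO₃) ≈ -1.3
(CH₃)₂CH–OAc loses AcO⁻: pKₐ(CH₃COOH) ≈ 4.8

(CH₃)₂CH–OAc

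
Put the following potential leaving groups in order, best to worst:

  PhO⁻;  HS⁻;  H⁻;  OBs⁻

The more stable X⁻ (or X) is on its own — i.e. the weaker a base it is — the better a leaving group it makes.
OBs⁻: pKₐ(p-BrC₆H₄SO₃H) ≈ -2.8
HS⁻: pKₐ(H₂S) ≈ 7
PhO⁻: pKₐ(C₆H₅OH (phenol)) ≈ 10
H⁻: pKₐ(H₂) ≈ 36

OBs⁻ > HS⁻ > PhO⁻ > H⁻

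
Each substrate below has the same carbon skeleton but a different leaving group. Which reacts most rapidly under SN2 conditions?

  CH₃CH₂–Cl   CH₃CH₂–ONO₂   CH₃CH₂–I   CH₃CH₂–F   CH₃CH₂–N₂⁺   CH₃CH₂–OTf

The skeletons are identical, so relative rate is governed entirely by leaving-group ability.
The more stable X⁻ (or X) is on its own — i.e. the weaker a base it is — the better a leaving group it makes.
CH₃CH₂–N₂⁺ loses N₂: no meaningful conjugate acid; N₂ departs as an exceptionally stable neutral molecule
CH₃CH₂–OTf loses OTf⁻: pKₐ(CF₃SO₃H (triflic acid)) ≈ -14
CH₃CH₂–I loses I⁻: pKₐ(HI) ≈ -10
CH₃CH₂–Cl loses Cl⁻: pKₐ(HCl) ≈ -7
CH₃CH₂–ONO₂ loses NO₃⁻: pKₐ(HNO₃) ≈ -1.3
CH₃CH₂–F loses F⁻: pKₐ(HF) ≈ 3.2

CH₃CH₂–N₂⁺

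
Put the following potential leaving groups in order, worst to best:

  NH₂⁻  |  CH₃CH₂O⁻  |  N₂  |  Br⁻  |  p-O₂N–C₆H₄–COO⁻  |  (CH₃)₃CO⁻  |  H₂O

The more stable X⁻ (or X) is on its own — i.e. the weaker a base it is — the better a leaving group it makes.
N₂: no meaningful conjugate acid; N₂ departs as an exceptionally stable neutral molecule
Br⁻: pKₐ(HBr) ≈ -9
H₂O: pKₐ(H₃O⁺) ≈ -1.7
p-O₂N–C₆H₄–COO⁻: pKₐ(p-nitrobenzoic acid) ≈ 3.4
CH₃CH₂O⁻: pKₐ(CH₃CH₂OH) ≈ 16
(CH₃)₃CO⁻: pKₐ(t-BuOH) ≈ 18
NH₂⁻: pKₐ(NH₃) ≈ 38
The question asks for worst first, so the sequence is read in increasing leaving-group ability.

NH₂⁻ < (CH₃)₃CO⁻ < CH₃CH₂O⁻ < p-O₂N–C₆H₄–COO⁻ < H₂O < Br⁻ < N₂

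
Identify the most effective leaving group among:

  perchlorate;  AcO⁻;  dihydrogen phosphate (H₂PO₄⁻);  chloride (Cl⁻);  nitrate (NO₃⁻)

A good leaving group is a weak base: the lower the pKₐ of its conjugate acid, the more readily it departs.
perchlorate: pKₐ(HClO₄) ≈ -10
chloride (Cl⁻): pKₐ(HCl) ≈ -7
nitrate (NO₃⁻): pKₐ(HNO₃) ≈ -1.3
dihydrogen phosphate (H₂PO₄⁻): pKₐ(H₃PO₄) ≈ 2.1
AcO⁻: pKₐ(CH₃COOH) ≈ 4.8

perchlorate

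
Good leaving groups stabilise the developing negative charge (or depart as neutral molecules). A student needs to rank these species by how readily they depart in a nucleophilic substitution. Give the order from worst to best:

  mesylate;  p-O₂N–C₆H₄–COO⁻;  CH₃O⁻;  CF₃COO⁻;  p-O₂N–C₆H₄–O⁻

CH₃O⁻ < p-O₂N–C₆H₄–O⁻ < p-O₂N–C₆H₄–COO⁻ < CF₃COO⁻ < mesylate

Leaving-group ability tracks the stability of the departed species; conjugate-acid pKₐ is the usual yardstick (lower pKₐ → better LG).
mesylate: pKₐ(CH₃SO₃H (MsOH)) ≈ -1.9 — resonance-delocalised alkanesulfonate
CF₃COO⁻: pKₐ(CF₃COOH) ≈ 0.2 — strongly electron-withdrawing CF₃ stabilises the carboxylate
p-O₂N–C₆H₄–COO⁻: pKₐ(p-nitrobenzoic acid) ≈ 3.4 — electron-withdrawing nitro group stabilises the carboxylate
p-O₂N–C₆H₄–O⁻: pKₐ(p-nitrophenol) ≈ 7.2 — nitro group delocalises the charge; the classic chromogenic LG
CH₃O⁻: pKₐ(CH₃OH) ≈ 15.5
The question asks for worst first, so the sequence is read in increasing leaving-group ability.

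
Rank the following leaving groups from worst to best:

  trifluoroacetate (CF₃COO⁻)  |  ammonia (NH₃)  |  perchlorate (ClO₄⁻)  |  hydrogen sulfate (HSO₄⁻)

ammonia (NH₃) < trifluoroacetate (CF₃COO⁻) < hydrogen sulfate (HSO₄⁻) < perchlorate (ClO₄⁻)

Rank by basicity of the departing species: weakest base leaves most easily.
perchlorate (ClO₄⁻): pKₐ(HClO₄) ≈ -10
hydrogen sulfate (HSO₄⁻): pKₐ(H₂SO₄) ≈ -3 — conjugate base of a strong mineral acid
trifluoroacetate (CF₃COO⁻): pKₐ(CF₃COOH) ≈ 0.2 — strongly electron-withdrawing CF₃ stabilises the carboxylate
ammonia (NH₃): pKₐ(NH₄⁺) ≈ 9.2
Reversing gives the worst-to-best order requested.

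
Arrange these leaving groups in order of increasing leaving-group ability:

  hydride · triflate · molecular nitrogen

hydride < triflate < molecular nitrogen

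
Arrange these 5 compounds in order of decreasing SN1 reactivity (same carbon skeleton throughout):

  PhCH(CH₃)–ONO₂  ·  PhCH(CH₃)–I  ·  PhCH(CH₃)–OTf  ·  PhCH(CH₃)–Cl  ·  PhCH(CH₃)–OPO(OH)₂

PhCH(CH₃)–OTf > PhCH(CH₃)–I > PhCH(CH₃)–Cl > PhCH(CH₃)–ONO₂ > PhCH(CH₃)–OPO(OH)₂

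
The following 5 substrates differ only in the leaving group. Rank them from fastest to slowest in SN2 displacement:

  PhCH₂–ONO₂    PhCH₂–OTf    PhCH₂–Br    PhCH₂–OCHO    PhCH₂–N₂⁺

With the same alkyl group throughout, only the leaving group differentiates the rates.
The more stable X⁻ (or X) is on its own — i.e. the weaker a base it is — the better a leaving group it makes.
PhCH₂–N₂⁺ loses N₂: no meaningful conjugate acid; N₂ departs as an exceptionally stable neutral molecule
PhCH₂–OTf loses OTf⁻: pKₐ(CF₃SO₃H (triflic acid)) ≈ -14
PhCH₂–Br loses Br⁻: pKₐ(HBr) ≈ -9
PhCH₂–ONO₂ loses NO₃⁻: pKₐ(HNO₃) ≈ -1.3
PhCH₂–OCHO loses HCOO⁻: pKₐ(HCOOH) ≈ 3.8

PhCH₂–N₂⁺ > PhCH₂–OTf > PhCH₂–Br > PhCH₂–ONO₂ > PhCH₂–OCHO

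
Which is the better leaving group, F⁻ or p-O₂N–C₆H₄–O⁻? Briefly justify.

F⁻ is the better leaving group.
pKₐ(HF) ≈ 3.2 versus pKₐ(p-nitrophenol) ≈ 7.2: F⁻ is the much weaker base.
Small and strongly basic; the poor halide leaving group.

F⁻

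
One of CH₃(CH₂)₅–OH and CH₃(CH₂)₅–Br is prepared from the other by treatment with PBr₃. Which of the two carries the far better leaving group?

From CH₃(CH₂)₅–OH the departing group would be OH⁻ (pKₐ(H₂O) ≈ 15.7). Strong base; essentially never leaves without prior activation.
From CH₃(CH₂)₅–Br the leaving group is Br⁻ (pKₐ(HBr) ≈ -9). Weak base; good leaving group.
Treatment with PBr₃ works by replacing the hydroxyl with bromide, making CH₃(CH₂)₅–Br enormously more reactive.

CH₃(CH₂)₅–Br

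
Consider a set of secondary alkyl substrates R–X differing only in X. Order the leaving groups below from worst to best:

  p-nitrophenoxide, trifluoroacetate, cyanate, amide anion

trifluoroacetate: pKₐ(CF₃COOH) ≈ 0.2
cyanate: pKₐ(HOCN) ≈ 3.5
p-nitrophenoxide: pKₐ(p-nitrophenol) ≈ 7.2 — nitro group delocalises the charge; the classic chromogenic LG
amide anion: pKₐ(NH₃) ≈ 38 — extremely strong base; never a leaving group
Reversing gives the worst-to-best order requested.

amide anion < p-nitrophenoxide < cyanate < trifluoroacetate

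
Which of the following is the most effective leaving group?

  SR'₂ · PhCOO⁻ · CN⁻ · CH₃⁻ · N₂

N₂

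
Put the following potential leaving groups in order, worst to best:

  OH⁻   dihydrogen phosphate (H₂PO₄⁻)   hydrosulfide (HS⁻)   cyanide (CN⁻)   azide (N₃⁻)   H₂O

The more stable X⁻ (or X) is on its own — i.e. the weaker a base it is — the better a leaving group it makes.
H₂O: pKₐ(H₃O⁺) ≈ -1.7 — neutral; leaves from a protonated alcohol (R–OH₂⁺)
dihydrogen phosphate (H₂PO₄⁻): pKₐ(H₃PO₄) ≈ 2.1 — moderate base; biological leaving group after further activation
azide (N₃⁻): pKₐ(HN₃) ≈ 4.7 — linear, resonance-stabilised
hydrosulfide (HS⁻): pKₐ(H₂S) ≈ 7
cyanide (CN⁻): pKₐ(HCN) ≈ 9.2
OH⁻: pKₐ(H₂O) ≈ 15.7
Reversing gives the worst-to-best order requested.

OH⁻ < cyanide (CN⁻) < hydrosulfide (HS⁻) < azide (N₃⁻) < dihydrogen phosphate (H₂PO₄⁻) < H₂O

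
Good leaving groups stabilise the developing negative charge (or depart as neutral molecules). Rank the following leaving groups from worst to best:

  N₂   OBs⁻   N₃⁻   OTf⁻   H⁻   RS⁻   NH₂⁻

NH₂⁻ < H⁻ < RS⁻ < N₃⁻ < OBs⁻ < OTf⁻ < N₂

A good leaving group is a weak base: the lower the pKₐ of its conjugate acid, the more readily it departs.
N₂: no meaningful conjugate acid; N₂ departs as an exceptionally stable neutral molecule
OTf⁻: pKₐ(CF₃SO₃H (triflic acid)) ≈ -14
OBs⁻: pKₐ(p-BrC₆H₄SO₃H) ≈ -2.8 — arenesulfonate with a p-bromo substituent
N₃⁻: pKₐ(HN₃) ≈ 4.7 — linear, resonance-stabilised
RS⁻: pKₐ(RSH (a thiol)) ≈ 10.5 — moderately basic; rarely leaves without activation
H⁻: pKₐ(H₂) ≈ 36 — extremely strong base; leaves only in special hydride-transfer contexts
NH₂⁻: pKₐ(NH₃) ≈ 38 — extremely strong base; never a leaving group
Listed from poorest to best leaving group as asked.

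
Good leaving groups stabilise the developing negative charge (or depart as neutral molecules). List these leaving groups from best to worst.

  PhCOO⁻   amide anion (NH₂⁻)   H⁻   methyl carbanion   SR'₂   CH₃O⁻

SR'₂: pKₐ(R'₂SH⁺) ≈ -7 — neutral; leaves from a sulfonium salt (R–SR'₂⁺)
PhCOO⁻: pKₐ(C₆H₅COOH) ≈ 4.2
CH₃O⁻: pKₐ(CH₃OH) ≈ 15.5
H⁻: pKₐ(H₂) ≈ 36 — extremely strong base; leaves only in special hydride-transfer contexts
amide anion (NH₂⁻): pKₐ(NH₃) ≈ 38 — extremely strong base; never a leaving group
methyl carbanion: pKₐ(CH₄) ≈ 48

SR'₂ > PhCOO⁻ > CH₃O⁻ > H⁻ > amide anion (NH₂⁻) > methyl carbanion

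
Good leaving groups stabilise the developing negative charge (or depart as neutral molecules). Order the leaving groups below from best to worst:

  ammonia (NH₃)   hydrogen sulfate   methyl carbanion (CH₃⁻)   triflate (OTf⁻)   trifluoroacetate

triflate (OTf⁻) > hydrogen sulfate > trifluoroacetate > ammonia (NH₃) > methyl carbanion (CH₃⁻)

A good leaving group is a weak base: the lower the pKₐ of its conjugate acid, the more readily it departs.
triflate (OTf⁻): pKₐ(CF₃SO₃H (triflic acid)) ≈ -14 — charge spread over three oxygens and a CF₃ group; the premier leaving group in synthesis
hydrogen sulfate: pKₐ(H₂SO₄) ≈ -3 — conjugate base of a strong mineral acid
trifluoroacetate: pKₐ(CF₃COOH) ≈ 0.2
ammonia (NH₃): pKₐ(NH₄⁺) ≈ 9.2 — neutral but moderately basic; leaves from R–NH₃⁺
methyl carbanion (CH₃⁻): pKₐ(CH₄) ≈ 48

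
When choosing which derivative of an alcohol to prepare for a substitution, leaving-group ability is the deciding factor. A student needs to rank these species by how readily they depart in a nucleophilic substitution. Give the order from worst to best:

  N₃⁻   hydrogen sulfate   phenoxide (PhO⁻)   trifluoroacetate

hydrogen sulfate: pKₐ(H₂SO₄) ≈ -3
trifluoroacetate: pKₐ(CF₃COOH) ≈ 0.2
N₃⁻: pKₐ(HN₃) ≈ 4.7
phenoxide (PhO⁻): pKₐ(C₆H₅OH (phenol)) ≈ 10
Listed from poorest to best leaving group as asked.

phenoxide (PhO⁻) < N₃⁻ < trifluoroacetate < hydrogen sulfate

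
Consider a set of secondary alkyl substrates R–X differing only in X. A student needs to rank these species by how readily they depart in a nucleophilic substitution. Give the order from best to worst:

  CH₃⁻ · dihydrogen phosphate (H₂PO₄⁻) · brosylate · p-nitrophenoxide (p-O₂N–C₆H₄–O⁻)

brosylate > dihydrogen phosphate (H₂PO₄⁻) > p-nitrophenoxide (p-O₂N–C₆H₄–O⁻) > CH₃⁻

A good leaving group is a weak base: the lower the pKₐ of its conjugate acid, the more readily it departs.
brosylate: pKₐ(p-BrC₆H₄SO₃H) ≈ -2.8
dihydrogen phosphate (H₂PO₄⁻): pKₐ(H₃PO₄) ≈ 2.1 — moderate base; biological leaving group after further activation
p-nitrophenoxide (p-O₂N–C₆H₄–O⁻): pKₐ(p-nitrophenol) ≈ 7.2
CH₃⁻: pKₐ(CH₄) ≈ 48 — unstabilised carbanion; the worst conceivable leaving group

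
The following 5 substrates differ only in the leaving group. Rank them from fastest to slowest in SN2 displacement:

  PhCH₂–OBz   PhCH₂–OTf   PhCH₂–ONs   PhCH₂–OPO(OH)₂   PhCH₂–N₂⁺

The skeletons are identical, so relative rate is governed entirely by leaving-group ability.
The more stable X⁻ (or X) is on its own — i.e. the weaker a base it is — the better a leaving group it makes.
PhCH₂–N₂⁺ loses N₂: no meaningful conjugate acid; N₂ departs as an exceptionally stable neutral molecule
PhCH₂–OTf loses OTf⁻: pKₐ(CF₃SO₃H (triflic acid)) ≈ -14
PhCH₂–ONs loses ONs⁻: pKₐ(p-O₂NC₆H₄SO₃H) ≈ -3.5
PhCH₂–OPO(OH)₂ loses H₂PO₄⁻: pKₐ(H₃PO₄) ≈ 2.1
PhCH₂–OBz loses PhCOO⁻: pKₐ(C₆H₅COOH) ≈ 4.2

PhCH₂–N₂⁺ > PhCH₂–OTf > PhCH₂–ONs > PhCH₂–OPO(OH)₂ > PhCH₂–OBz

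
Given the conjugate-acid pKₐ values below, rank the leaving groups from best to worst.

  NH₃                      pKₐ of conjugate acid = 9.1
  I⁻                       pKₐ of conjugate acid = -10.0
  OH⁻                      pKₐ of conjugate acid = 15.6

Lower conjugate-acid pKₐ ⇒ weaker base ⇒ better leaving group.
Sorting by the given values: I⁻ (-10.0), NH₃ (9.1), OH⁻ (15.6).

I⁻ > NH₃ > OH⁻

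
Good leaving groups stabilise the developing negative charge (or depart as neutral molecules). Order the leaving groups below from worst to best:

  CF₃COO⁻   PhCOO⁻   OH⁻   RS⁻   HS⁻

OH⁻ < RS⁻ < HS⁻ < PhCOO⁻ < CF₃COO⁻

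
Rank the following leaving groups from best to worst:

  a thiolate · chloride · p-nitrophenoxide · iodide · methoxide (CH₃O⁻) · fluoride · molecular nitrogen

The more stable X⁻ (or X) is on its own — i.e. the weaker a base it is — the better a leaving group it makes.
molecular nitrogen: no meaningful conjugate acid; N₂ departs as an exceptionally stable neutral molecule
iodide: pKₐ(HI) ≈ -10 — large, highly polarisable; very weak base
chloride: pKₐ(HCl) ≈ -7 — moderately weak base
fluoride: pKₐ(HF) ≈ 3.2
p-nitrophenoxide: pKₐ(p-nitrophenol) ≈ 7.2 — nitro group delocalises the charge; the classic chromogenic LG
a thiolate: pKₐ(RSH (a thiol)) ≈ 10.5 — moderately basic; rarely leaves without activation
methoxide (CH₃O⁻): pKₐ(CH₃OH) ≈ 15.5 — strong base; alkoxides do not leave unassisted

molecular nitrogen > iodide > chloride > fluoride > p-nitrophenoxide > a thiolate > methoxide (CH₃O⁻)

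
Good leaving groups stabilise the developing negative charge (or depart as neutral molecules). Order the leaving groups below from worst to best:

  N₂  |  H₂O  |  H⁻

A good leaving group is a weak base: the lower the pKₐ of its conjugate acid, the more readily it departs.
N₂: no meaningful conjugate acid; N₂ departs as an exceptionally stable neutral molecule
H₂O: pKₐ(H₃O⁺) ≈ -1.7 — neutral; leaves from a protonated alcohol (R–OH₂⁺)
H⁻: pKₐ(H₂) ≈ 36
Reversing gives the worst-to-best order requested.

H⁻ < H₂O < N₂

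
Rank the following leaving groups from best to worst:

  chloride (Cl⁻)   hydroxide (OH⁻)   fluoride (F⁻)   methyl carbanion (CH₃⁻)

A good leaving group is a weak base: the lower the pKₐ of its conjugate acid, the more readily it departs.
chloride (Cl⁻): pKₐ(HCl) ≈ -7
fluoride (F⁻): pKₐ(HF) ≈ 3.2
hydroxide (OH⁻): pKₐ(H₂O) ≈ 15.7
methyl carbanion (CH₃⁻): pKₐ(CH₄) ≈ 48

chloride (Cl⁻) > fluoride (F⁻) > hydroxide (OH⁻) > methyl carbanion (CH₃⁻)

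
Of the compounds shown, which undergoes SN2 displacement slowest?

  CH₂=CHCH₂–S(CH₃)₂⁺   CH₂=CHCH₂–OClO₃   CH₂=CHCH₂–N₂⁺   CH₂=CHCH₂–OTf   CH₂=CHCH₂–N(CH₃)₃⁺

CH₂=CHCH₂–N(CH₃)₃⁺

Identical carbon frameworks mean the comparison reduces to leaving-group quality.
Leaving-group ability tracks the stability of the departed species; conjugate-acid pKₐ is the usual yardstick (lower pKₐ → better LG).
CH₂=CHCH₂–N₂⁺ loses N₂: no meaningful conjugate acid; N₂ departs as an exceptionally stable neutral molecule
CH₂=CHCH₂–OTf loses OTf⁻: pKₐ(CF₃SO₃H (triflic acid)) ≈ -14
CH₂=CHCH₂–OClO₃ loses ClO₄⁻: pKₐ(HClO₄) ≈ -10
CH₂=CHCH₂–S(CH₃)₂⁺ loses SR'₂: pKₐ(R'₂SH⁺) ≈ -7
CH₂=CHCH₂–N(CH₃)₃⁺ loses NR'₃: pKₐ(R'₃NH⁺) ≈ 10.7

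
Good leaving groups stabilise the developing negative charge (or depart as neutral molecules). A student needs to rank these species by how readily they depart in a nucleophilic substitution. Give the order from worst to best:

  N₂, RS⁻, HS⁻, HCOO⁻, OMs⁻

RS⁻ < HS⁻ < HCOO⁻ < OMs⁻ < N₂

Leaving-group ability tracks the stability of the departed species; conjugate-acid pKₐ is the usual yardstick (lower pKₐ → better LG).
N₂: no meaningful conjugate acid; N₂ departs as an exceptionally stable neutral molecule
OMs⁻: pKₐ(CH₃SO₃H (MsOH)) ≈ -1.9 — resonance-delocalised alkanesulfonate
HCOO⁻: pKₐ(HCOOH) ≈ 3.8
HS⁻: pKₐ(H₂S) ≈ 7
RS⁻: pKₐ(RSH (a thiol)) ≈ 10.5
Listed from poorest to best leaving group as asked.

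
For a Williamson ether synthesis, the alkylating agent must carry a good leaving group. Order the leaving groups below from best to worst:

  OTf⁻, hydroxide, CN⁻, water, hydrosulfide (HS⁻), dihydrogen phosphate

OTf⁻ > water > dihydrogen phosphate > hydrosulfide (HS⁻) > CN⁻ > hydroxide

OTf⁻: pKₐ(CF₃SO₃H (triflic acid)) ≈ -14 — charge spread over three oxygens and a CF₃ group; the premier leaving group in synthesis
water: pKₐ(H₃O⁺) ≈ -1.7 — neutral; leaves from a protonated alcohol (R–OH₂⁺)
dihydrogen phosphate: pKₐ(H₃PO₄) ≈ 2.1
hydrosulfide (HS⁻): pKₐ(H₂S) ≈ 7
CN⁻: pKₐ(HCN) ≈ 9.2
hydroxide: pKₐ(H₂O) ≈ 15.7 — strong base; essentially never leaves without prior activation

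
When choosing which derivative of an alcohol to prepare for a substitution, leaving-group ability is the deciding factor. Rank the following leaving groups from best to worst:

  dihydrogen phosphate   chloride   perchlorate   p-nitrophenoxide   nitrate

perchlorate: pKₐ(HClO₄) ≈ -10 — extremely weak base; rarely used for safety reasons
chloride: pKₐ(HCl) ≈ -7
nitrate: pKₐ(HNO₃) ≈ -1.3 — resonance-delocalised over three oxygens
dihydrogen phosphate: pKₐ(H₃PO₄) ≈ 2.1 — moderate base; biological leaving group after further activation
p-nitrophenoxide: pKₐ(p-nitrophenol) ≈ 7.2 — nitro group delocalises the charge; the classic chromogenic LG

perchlorate > chloride > nitrate > dihydrogen phosphate > p-nitrophenoxide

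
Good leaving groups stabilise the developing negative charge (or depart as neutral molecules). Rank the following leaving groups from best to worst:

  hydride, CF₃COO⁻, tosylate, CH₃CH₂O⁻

tosylate: pKₐ(p-CH₃C₆H₄SO₃H (TsOH)) ≈ -2.8 — resonance-delocalised arenesulfonate
CF₃COO⁻: pKₐ(CF₃COOH) ≈ 0.2 — strongly electron-withdrawing CF₃ stabilises the carboxylate
CH₃CH₂O⁻: pKₐ(CH₃CH₂OH) ≈ 16 — strong base; alkoxides do not leave unassisted
hydride: pKₐ(H₂) ≈ 36

tosylate > CF₃COO⁻ > CH₃CH₂O⁻ > hydride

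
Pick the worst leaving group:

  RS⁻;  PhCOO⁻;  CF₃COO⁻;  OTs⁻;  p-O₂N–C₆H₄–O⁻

A good leaving group is a weak base: the lower the pKₐ of its conjugate acid, the more readily it departs.
OTs⁻: pKₐ(p-CH₃C₆H₄SO₃H (TsOH)) ≈ -2.8
CF₃COO⁻: pKₐ(CF₃COOH) ≈ 0.2
PhCOO⁻: pKₐ(C₆H₅COOH) ≈ 4.2
p-O₂N–C₆H₄–O⁻: pKₐ(p-nitrophenol) ≈ 7.2
RS⁻: pKₐ(RSH (a thiol)) ≈ 10.5

RS⁻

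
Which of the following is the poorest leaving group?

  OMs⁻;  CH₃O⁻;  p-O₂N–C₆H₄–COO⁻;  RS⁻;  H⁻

Rank by basicity of the departing species: weakest base leaves most easily.
OMs⁻: pKₐ(CH₃SO₃H (MsOH)) ≈ -1.9
p-O₂N–C₆H₄–COO⁻: pKₐ(p-nitrobenzoic acid) ≈ 3.4
RS⁻: pKₐ(RSH (a thiol)) ≈ 10.5
CH₃O⁻: pKₐ(CH₃OH) ≈ 15.5
H⁻: pKₐ(H₂) ≈ 36

H⁻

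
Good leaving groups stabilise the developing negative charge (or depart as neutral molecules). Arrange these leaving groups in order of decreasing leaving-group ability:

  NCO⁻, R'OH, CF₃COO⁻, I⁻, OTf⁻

OTf⁻ > I⁻ > R'OH > CF₃COO⁻ > NCO⁻

A good leaving group is a weak base: the lower the pKₐ of its conjugate acid, the more readily it departs.
OTf⁻: pKₐ(CF₃SO₃H (triflic acid)) ≈ -14
I⁻: pKₐ(HI) ≈ -10
R'OH: pKₐ(R'OH₂⁺) ≈ -2.4
CF₃COO⁻: pKₐ(CF₃COOH) ≈ 0.2
NCO⁻: pKₐ(HOCN) ≈ 3.5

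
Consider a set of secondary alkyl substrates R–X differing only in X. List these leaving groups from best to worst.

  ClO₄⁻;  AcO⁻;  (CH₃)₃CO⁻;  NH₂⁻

ClO₄⁻ > AcO⁻ > (CH₃)₃CO⁻ > NH₂⁻

The more stable X⁻ (or X) is on its own — i.e. the weaker a base it is — the better a leaving group it makes.
ClO₄⁻: pKₐ(HClO₄) ≈ -10
AcO⁻: pKₐ(CH₃COOH) ≈ 4.8
(CH₃)₃CO⁻: pKₐ(t-BuOH) ≈ 18
NH₂⁻: pKₐ(NH₃) ≈ 38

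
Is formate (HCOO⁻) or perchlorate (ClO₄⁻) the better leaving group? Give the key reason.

perchlorate (ClO₄⁻)

perchlorate (ClO₄⁻) is the better leaving group.
pKₐ(HClO₄) ≈ -10 versus pKₐ(HCOOH) ≈ 3.8: perchlorate (ClO₄⁻) is the much weaker base.
Extremely weak base; rarely used for safety reasons.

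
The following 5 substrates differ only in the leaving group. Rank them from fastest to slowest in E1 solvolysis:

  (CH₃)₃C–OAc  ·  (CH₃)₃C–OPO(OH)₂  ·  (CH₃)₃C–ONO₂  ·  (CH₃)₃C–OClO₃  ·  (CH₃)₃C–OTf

Identical carbon frameworks mean the comparison reduces to leaving-group quality.
The more stable X⁻ (or X) is on its own — i.e. the weaker a base it is — the better a leaving group it makes.
(CH₃)₃C–OTf loses OTf⁻: pKₐ(CF₃SO₃H (triflic acid)) ≈ -14
(CH₃)₃C–OClO₃ loses ClO₄⁻: pKₐ(HClO₄) ≈ -10
(CH₃)₃C–ONO₂ loses NO₃⁻: pKₐ(HNO₃) ≈ -1.3
(CH₃)₃C–OPO(OH)₂ loses H₂PO₄⁻: pKₐ(H₃PO₄) ≈ 2.1
(CH₃)₃C–OAc loses AcO⁻: pKₐ(CH₃COOH) ≈ 4.8

(CH₃)₃C–OTf > (CH₃)₃C–OClO₃ > (CH₃)₃C–ONO₂ > (CH₃)₃C–OPO(OH)₂ > (CH₃)₃C–OAc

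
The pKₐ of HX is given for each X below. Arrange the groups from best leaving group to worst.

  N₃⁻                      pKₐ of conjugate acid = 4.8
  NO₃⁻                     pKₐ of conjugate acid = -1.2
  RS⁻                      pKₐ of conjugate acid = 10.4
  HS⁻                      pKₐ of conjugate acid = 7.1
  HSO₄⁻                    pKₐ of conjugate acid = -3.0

HSO₄⁻ > NO₃⁻ > N₃⁻ > HS⁻ > RS⁻

Lower conjugate-acid pKₐ ⇒ weaker base ⇒ better leaving group.
Sorting by the given values: HSO₄⁻ (-3.0), NO₃⁻ (-1.2), N₃⁻ (4.8), HS⁻ (7.1), RS⁻ (10.4).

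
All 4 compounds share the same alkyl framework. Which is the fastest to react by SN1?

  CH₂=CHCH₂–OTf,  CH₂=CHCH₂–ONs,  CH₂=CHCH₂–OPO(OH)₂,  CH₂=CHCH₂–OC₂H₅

With the same alkyl group throughout, only the leaving group differentiates the rates.
The more stable X⁻ (or X) is on its own — i.e. the weaker a base it is — the better a leaving group it makes.
CH₂=CHCH₂–OTf loses OTf⁻: pKₐ(CF₃SO₃H (triflic acid)) ≈ -14
CH₂=CHCH₂–ONs loses ONs⁻: pKₐ(p-O₂NC₆H₄SO₃H) ≈ -3.5
CH₂=CHCH₂–OPO(OH)₂ loses H₂PO₄⁻: pKₐ(H₃PO₄) ≈ 2.1
CH₂=CHCH₂–OC₂H₅ loses CH₃CH₂O⁻: pKₐ(CH₃CH₂OH) ≈ 16

CH₂=CHCH₂–OTf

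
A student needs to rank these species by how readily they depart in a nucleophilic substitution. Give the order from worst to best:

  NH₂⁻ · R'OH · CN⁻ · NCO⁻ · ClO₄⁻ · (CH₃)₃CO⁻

NH₂⁻ < (CH₃)₃CO⁻ < CN⁻ < NCO⁻ < R'OH < ClO₄⁻

Rank by basicity of the departing species: weakest base leaves most easily.
ClO₄⁻: pKₐ(HClO₄) ≈ -10
R'OH: pKₐ(R'OH₂⁺) ≈ -2.4
NCO⁻: pKₐ(HOCN) ≈ 3.5
CN⁻: pKₐ(HCN) ≈ 9.2
(CH₃)₃CO⁻: pKₐ(t-BuOH) ≈ 18
NH₂⁻: pKₐ(NH₃) ≈ 38
Reversing gives the worst-to-best order requested.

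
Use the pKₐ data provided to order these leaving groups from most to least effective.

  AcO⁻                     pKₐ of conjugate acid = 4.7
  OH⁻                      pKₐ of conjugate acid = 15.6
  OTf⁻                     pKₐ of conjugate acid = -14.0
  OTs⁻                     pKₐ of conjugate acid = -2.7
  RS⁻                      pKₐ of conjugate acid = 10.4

OTf⁻ > OTs⁻ > AcO⁻ > RS⁻ > OH⁻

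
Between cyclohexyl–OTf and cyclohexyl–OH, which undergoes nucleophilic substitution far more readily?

cyclohexyl–OTf

From cyclohexyl–OH the departing group would be OH⁻ (pKₐ(H₂O) ≈ 15.7). Strong base; essentially never leaves without prior activation.
From cyclohexyl–OTf the leaving group is OTf⁻ (pKₐ(CF₃SO₃H (triflic acid)) ≈ -14). Charge spread over three oxygens and a CF₃ group; the premier leaving group in synthesis.
(In practice cyclohexyl–OTf is made from cyclohexyl–OH by treatment with Tf₂O / 2,6-lutidine, converting the hydroxyl into a triflate.)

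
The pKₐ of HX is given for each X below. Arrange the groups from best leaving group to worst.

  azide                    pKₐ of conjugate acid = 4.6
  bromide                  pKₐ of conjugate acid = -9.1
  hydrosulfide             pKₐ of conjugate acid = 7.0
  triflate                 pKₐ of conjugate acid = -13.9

Lower conjugate-acid pKₐ ⇒ weaker base ⇒ better leaving group.
Sorting by the given values: triflate (-13.9), bromide (-9.1), azide (4.6), hydrosulfide (7.0).

triflate > bromide > azide > hydrosulfide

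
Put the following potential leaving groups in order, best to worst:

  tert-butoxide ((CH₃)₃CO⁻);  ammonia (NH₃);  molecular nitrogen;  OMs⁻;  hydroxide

The more stable X⁻ (or X) is on its own — i.e. the weaker a base it is — the better a leaving group it makes.
molecular nitrogen: no meaningful conjugate acid; N₂ departs as an exceptionally stable neutral molecule
OMs⁻: pKₐ(CH₃SO₃H (MsOH)) ≈ -1.9 — resonance-delocalised alkanesulfonate
ammonia (NH₃): pKₐ(NH₄⁺) ≈ 9.2 — neutral but moderately basic; leaves from R–NH₃⁺
hydroxide: pKₐ(H₂O) ≈ 15.7
tert-butoxide ((CH₃)₃CO⁻): pKₐ(t-BuOH) ≈ 18

molecular nitrogen > OMs⁻ > ammonia (NH₃) > hydroxide > tert-butoxide ((CH₃)₃CO⁻)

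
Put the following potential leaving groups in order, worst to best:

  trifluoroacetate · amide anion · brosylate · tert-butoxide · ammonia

amide anion < tert-butoxide < ammonia < trifluoroacetate < brosylate

Rank by basicity of the departing species: weakest base leaves most easily.
brosylate: pKₐ(p-BrC₆H₄SO₃H) ≈ -2.8 — arenesulfonate with a p-bromo substituent
trifluoroacetate: pKₐ(CF₃COOH) ≈ 0.2
ammonia: pKₐ(NH₄⁺) ≈ 9.2
tert-butoxide: pKₐ(t-BuOH) ≈ 18 — bulky, strongly basic alkoxide
amide anion: pKₐ(NH₃) ≈ 38 — extremely strong base; never a leaving group
Reversing gives the worst-to-best order requested.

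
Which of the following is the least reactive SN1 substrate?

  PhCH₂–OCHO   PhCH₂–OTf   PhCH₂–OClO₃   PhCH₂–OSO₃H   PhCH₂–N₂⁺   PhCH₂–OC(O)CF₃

With the same alkyl group throughout, only the leaving group differentiates the rates.
Leaving-group ability tracks the stability of the departed species; conjugate-acid pKₐ is the usual yardstick (lower pKₐ → better LG).
PhCH₂–N₂⁺ loses N₂: no meaningful conjugate acid; N₂ departs as an exceptionally stable neutral molecule
PhCH₂–OTf loses OTf⁻: pKₐ(CF₃SO₃H (triflic acid)) ≈ -14
PhCH₂–OClO₃ loses ClO₄⁻: pKₐ(HClO₄) ≈ -10
PhCH₂–OSO₃H loses HSO₄⁻: pKₐ(H₂SO₄) ≈ -3
PhCH₂–OC(O)CF₃ loses CF₃COO⁻: pKₐ(CF₃COOH) ≈ 0.2
PhCH₂–OCHO loses HCOO⁻: pKₐ(HCOOH) ≈ 3.8

PhCH₂–OCHO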